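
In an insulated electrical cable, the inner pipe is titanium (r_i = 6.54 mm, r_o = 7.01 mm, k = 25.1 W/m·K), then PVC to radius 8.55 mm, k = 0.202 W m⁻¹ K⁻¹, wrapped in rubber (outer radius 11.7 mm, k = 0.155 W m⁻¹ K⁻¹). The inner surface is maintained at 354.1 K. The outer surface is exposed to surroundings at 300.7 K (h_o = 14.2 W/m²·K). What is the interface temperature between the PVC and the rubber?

T = 348.3 K

Resistance network (inner→outer):
  R'_titanium = ln(0.00701/0.00654)/(2πk) = 0.06940/(2π·25.1) = 4.401×10^-4 m·K/W
  R'_PVC = ln(0.00855/0.00701)/(2πk) = 0.1986/(2π·0.202) = 0.1565 m·K/W
  R'_rubber = ln(0.0117/0.00855)/(2πk) = 0.3137/(2π·0.155) = 0.3221 m·K/W
  R'_conv,out = 1/(2πr h) = 1/(2π·0.0117·14.2) = 0.9580 m·K/W
ΣR = 4.401×10^-4 + 0.1565 + 0.3221 + 0.9580 = 1.437 m·K/W
Q' = ΔT/ΣR = (354.1 K − 300.7 K)/1.437 = 37.16 W/m
From the inner boundary to the PVC/rubber interface, ΣR_partial = 0.1569 m·K/W.
T_interface = T_in − Q'·ΣR_partial = 354.1 K − (37.16)(0.1569) = 348.3 K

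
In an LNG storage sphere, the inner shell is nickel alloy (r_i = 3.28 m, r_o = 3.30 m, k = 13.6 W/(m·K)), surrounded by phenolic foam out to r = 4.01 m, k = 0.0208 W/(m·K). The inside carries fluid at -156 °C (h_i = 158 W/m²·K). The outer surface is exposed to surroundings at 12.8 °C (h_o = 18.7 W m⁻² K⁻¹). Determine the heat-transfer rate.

Resistance network (inner→outer):
  R_conv,in = 1/(4πr²h) = 1/(4π·3.28²·158) = 4.682×10^-5 K/W
  R_nickel alloy = (1/3.28 − 1/3.30)/(4πk) = 0.001848/(4π·13.6) = 1.081×10^-5 K/W
  R_phenolic foam = (1/3.30 − 1/4.01)/(4πk) = 0.05365/(4π·0.0208) = 0.2053 K/W
  R_conv,out = 1/(4πr²h) = 1/(4π·4.01²·18.7) = 2.646×10^-4 K/W
ΣR = 4.682×10^-5 + 1.081×10^-5 + 0.2053 + 2.646×10^-4 = 0.2056 K/W
Q = ΔT/ΣR = (-156 °C − 12.8 °C)/0.2056 = -821 W
(Negative Q ⇒ heat flows inward; heat gain = 821 W.)

Q = 821 W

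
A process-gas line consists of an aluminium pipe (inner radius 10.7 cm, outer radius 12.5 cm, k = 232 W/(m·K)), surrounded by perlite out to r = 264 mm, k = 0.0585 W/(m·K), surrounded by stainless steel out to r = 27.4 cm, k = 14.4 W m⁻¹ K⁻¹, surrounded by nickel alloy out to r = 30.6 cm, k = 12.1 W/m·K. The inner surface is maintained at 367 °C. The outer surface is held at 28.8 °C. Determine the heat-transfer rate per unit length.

Q' = 166 W/m

Resistance network (inner→outer):
  R'_aluminium = ln(0.125/0.107)/(2πk) = 0.1555/(2π·232) = 1.067×10^-4 m·K/W
  R'_perlite = ln(0.264/0.125)/(2πk) = 0.7476/(2π·0.0585) = 2.034 m·K/W
  R'_stainless steel = ln(0.274/0.264)/(2πk) = 0.03718/(2π·14.4) = 4.109×10^-4 m·K/W
  R'_nickel alloy = ln(0.306/0.274)/(2πk) = 0.1105/(2π·12.1) = 0.001453 m·K/W
ΣR = 1.067×10^-4 + 2.034 + 4.109×10^-4 + 0.001453 = 2.036 m·K/W
Q' = ΔT/ΣR = (367 °C − 28.8 °C)/2.036 = 166 W/m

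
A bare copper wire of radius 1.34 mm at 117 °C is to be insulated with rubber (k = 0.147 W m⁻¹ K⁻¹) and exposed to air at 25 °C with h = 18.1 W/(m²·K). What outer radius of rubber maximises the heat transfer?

For a cylinder, r_cr = k_ins/h = 0.147/18.1 = 0.00812 m = 0.812 cm

r_cr = 0.812 cm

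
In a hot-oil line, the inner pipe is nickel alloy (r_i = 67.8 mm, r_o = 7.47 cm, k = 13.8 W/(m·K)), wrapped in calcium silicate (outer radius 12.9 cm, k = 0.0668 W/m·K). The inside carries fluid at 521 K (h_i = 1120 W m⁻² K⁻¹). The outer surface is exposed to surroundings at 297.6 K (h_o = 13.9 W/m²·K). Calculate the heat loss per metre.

Resistance network (inner→outer):
  R'_conv,in = 1/(2πr h) = 1/(2π·0.0678·1120) = 0.002096 m·K/W
  R'_nickel alloy = ln(0.0747/0.0678)/(2πk) = 0.09692/(2π·13.8) = 0.001118 m·K/W
  R'_calcium silicate = ln(0.129/0.0747)/(2πk) = 0.5463/(2π·0.0668) = 1.302 m·K/W
  R'_conv,out = 1/(2πr h) = 1/(2π·0.129·13.9) = 0.08876 m·K/W
ΣR = 0.002096 + 0.001118 + 1.302 + 0.08876 = 1.394 m·K/W
Q' = ΔT/ΣR = (521 K − 297.6 K)/1.394 = 160 W/m

Q' = 160 W/m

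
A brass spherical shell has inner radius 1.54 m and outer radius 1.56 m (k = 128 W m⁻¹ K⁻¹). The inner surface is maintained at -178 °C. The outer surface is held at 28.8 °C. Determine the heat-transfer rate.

Q = 4πk·ΔT/(1/r₁ − 1/r₂) = 4π × 128 × 206.8 / (1/1.54 − 1/1.56) = 4.00×10^7 W

Q = 40000 kW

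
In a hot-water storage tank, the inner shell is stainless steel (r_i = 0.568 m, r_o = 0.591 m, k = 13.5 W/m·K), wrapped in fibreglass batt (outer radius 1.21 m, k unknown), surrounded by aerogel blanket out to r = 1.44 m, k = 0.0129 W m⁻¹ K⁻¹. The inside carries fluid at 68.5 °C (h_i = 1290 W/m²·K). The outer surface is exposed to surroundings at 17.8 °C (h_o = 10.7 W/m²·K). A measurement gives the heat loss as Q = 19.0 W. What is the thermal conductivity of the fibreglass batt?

k = 0.0372 W/m·K

ΣR = ΔT/Q = |68.5 − 17.8|/19.0 = 2.668 K/W
Known resistances:
  R_conv,in = 1/(4πr²h) = 1/(4π·0.568²·1290) = 1.912×10^-4 K/W
  R_stainless steel = (1/0.568 − 1/0.591)/(4πk) = 0.06852/(4π·13.5) = 4.039×10^-4 K/W
  R_aerogel blanket = (1/1.21 − 1/1.44)/(4πk) = 0.1320/(4π·0.0129) = 0.8143 K/W
  R_conv,out = 1/(4πr²h) = 1/(4π·1.44²·10.7) = 0.003587 K/W
R_fibreglass batt = ΣR − ΣR_known = 2.668 − 0.8185 = 1.850 K/W
(1/r₁−1/r₂)/(4πk) = 1.850 ⇒ k = 0.8656/(4π·1.850) = 0.0372 W/m·K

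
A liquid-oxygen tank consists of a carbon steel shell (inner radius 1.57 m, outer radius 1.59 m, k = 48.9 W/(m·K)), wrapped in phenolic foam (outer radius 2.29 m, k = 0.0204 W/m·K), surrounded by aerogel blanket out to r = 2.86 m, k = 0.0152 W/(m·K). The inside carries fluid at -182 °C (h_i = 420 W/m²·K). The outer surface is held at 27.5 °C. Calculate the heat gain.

Q = 174 W

Resistance network (inner→outer):
  R_conv,in = 1/(4πr²h) = 1/(4π·1.57²·420) = 7.687×10^-5 K/W
  R_carbon steel = (1/1.57 − 1/1.59)/(4πk) = 0.008012/(4π·48.9) = 1.304×10^-5 K/W
  R_phenolic foam = (1/1.59 − 1/2.29)/(4πk) = 0.1922/(4π·0.0204) = 0.7499 K/W
  R_aerogel blanket = (1/2.29 − 1/2.86)/(4πk) = 0.08703/(4π·0.0152) = 0.4556 K/W
ΣR = 7.687×10^-5 + 1.304×10^-5 + 0.7499 + 0.4556 = 1.206 K/W
Q = ΔT/ΣR = (-182 °C − 27.5 °C)/1.206 = -174 W
(Negative Q ⇒ heat flows inward; heat gain = 174 W.)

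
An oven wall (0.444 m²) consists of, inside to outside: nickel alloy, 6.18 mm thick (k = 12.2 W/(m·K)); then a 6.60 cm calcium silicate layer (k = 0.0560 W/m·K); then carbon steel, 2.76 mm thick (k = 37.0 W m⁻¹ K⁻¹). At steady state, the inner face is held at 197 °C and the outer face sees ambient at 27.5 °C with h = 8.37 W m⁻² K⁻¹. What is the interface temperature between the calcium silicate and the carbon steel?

Treat each layer as a resistance in series:
  R_nickel alloy = L/(kA) = 0.00618/(12.2·0.444) = 0.001141 K/W
  R_calcium silicate = L/(kA) = 0.0660/(0.0560·0.444) = 2.654 K/W
  R_carbon steel = L/(kA) = 0.00276/(37.0·0.444) = 1.680×10^-4 K/W
  R_conv,out = 1/(hA) = 1/(8.37·0.444) = 0.2691 K/W
ΣR = 0.001141 + 2.654 + 1.680×10^-4 + 0.2691 = 2.924 K/W
Q = ΔT/ΣR = (197 °C − 27.5 °C)/2.924 = 57.97 W
From the inner boundary to the calcium silicate/carbon steel interface, ΣR_partial = 2.655 K/W.
T_interface = T_in − Q·ΣR_partial = 197 °C − (57.97)(2.655) = 43.1 °C

T = 43.1 °C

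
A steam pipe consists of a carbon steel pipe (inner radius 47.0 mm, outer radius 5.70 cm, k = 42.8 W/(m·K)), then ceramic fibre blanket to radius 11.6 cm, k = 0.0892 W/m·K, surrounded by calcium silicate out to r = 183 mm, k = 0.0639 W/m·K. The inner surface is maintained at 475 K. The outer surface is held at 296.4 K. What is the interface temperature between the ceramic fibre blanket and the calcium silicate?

T = 381 K

Resistance network (inner→outer):
  R'_carbon steel = ln(0.0570/0.0470)/(2πk) = 0.1929/(2π·42.8) = 7.173×10^-4 m·K/W
  R'_ceramic fibre blanket = ln(0.116/0.0570)/(2πk) = 0.7105/(2π·0.0892) = 1.268 m·K/W
  R'_calcium silicate = ln(0.183/0.116)/(2πk) = 0.4559/(2π·0.0639) = 1.135 m·K/W
ΣR = 7.173×10^-4 + 1.268 + 1.135 = 2.404 m·K/W
Q' = ΔT/ΣR = (475 K − 296.4 K)/2.404 = 74.29 W/m
From the inner boundary to the ceramic fibre blanket/calcium silicate interface, ΣR_partial = 1.269 m·K/W.
T_interface = T_in − Q'·ΣR_partial = 475 K − (74.29)(1.269) = 381 K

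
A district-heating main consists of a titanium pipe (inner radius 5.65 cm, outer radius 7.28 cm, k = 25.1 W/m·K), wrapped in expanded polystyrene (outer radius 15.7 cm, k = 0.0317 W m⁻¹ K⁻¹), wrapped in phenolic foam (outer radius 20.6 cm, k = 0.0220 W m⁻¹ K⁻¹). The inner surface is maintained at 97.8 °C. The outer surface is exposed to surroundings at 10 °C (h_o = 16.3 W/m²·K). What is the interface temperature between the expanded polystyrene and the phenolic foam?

Series thermal resistances, inner to outer:
  R'_titanium = ln(0.0728/0.0565)/(2πk) = 0.2535/(2π·25.1) = 0.001607 m·K/W
  R'_expanded polystyrene = ln(0.157/0.0728)/(2πk) = 0.7685/(2π·0.0317) = 3.859 m·K/W
  R'_phenolic foam = ln(0.206/0.157)/(2πk) = 0.2716/(2π·0.0220) = 1.965 m·K/W
  R'_conv,out = 1/(2πr h) = 1/(2π·0.206·16.3) = 0.04740 m·K/W
ΣR = 0.001607 + 3.859 + 1.965 + 0.04740 = 5.873 m·K/W
Q' = ΔT/ΣR = (97.8 °C − 10 °C)/5.873 = 14.95 W/m
From the inner boundary to the expanded polystyrene/phenolic foam interface, ΣR_partial = 3.861 m·K/W.
T_interface = T_in − Q'·ΣR_partial = 97.8 °C − (14.95)(3.861) = 40.1 °C

T = 40.1 °C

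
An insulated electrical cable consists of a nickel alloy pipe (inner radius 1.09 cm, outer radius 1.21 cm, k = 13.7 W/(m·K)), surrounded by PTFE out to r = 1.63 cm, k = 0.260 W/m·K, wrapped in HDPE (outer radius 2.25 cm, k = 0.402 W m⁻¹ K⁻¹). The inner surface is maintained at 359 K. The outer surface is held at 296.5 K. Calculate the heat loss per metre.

Q' = 201 W/m

Treat each layer as a resistance in series:
  R'_nickel alloy = ln(0.0121/0.0109)/(2πk) = 0.1044/(2π·13.7) = 0.001213 m·K/W
  R'_PTFE = ln(0.0163/0.0121)/(2πk) = 0.2980/(2π·0.260) = 0.1824 m·K/W
  R'_HDPE = ln(0.0225/0.0163)/(2πk) = 0.3224/(2π·0.402) = 0.1276 m·K/W
ΣR = 0.001213 + 0.1824 + 0.1276 = 0.3112 m·K/W
Q' = ΔT/ΣR = (359 K − 296.5 K)/0.3112 = 201 W/m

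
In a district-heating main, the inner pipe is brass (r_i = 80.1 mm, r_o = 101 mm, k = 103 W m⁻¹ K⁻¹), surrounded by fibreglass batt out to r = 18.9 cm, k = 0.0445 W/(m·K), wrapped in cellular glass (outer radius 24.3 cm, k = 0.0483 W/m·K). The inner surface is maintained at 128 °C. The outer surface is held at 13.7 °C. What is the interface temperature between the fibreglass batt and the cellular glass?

Resistance network (inner→outer):
  R'_brass = ln(0.101/0.0801)/(2πk) = 0.2318/(2π·103) = 3.582×10^-4 m·K/W
  R'_fibreglass batt = ln(0.189/0.101)/(2πk) = 0.6266/(2π·0.0445) = 2.241 m·K/W
  R'_cellular glass = ln(0.243/0.189)/(2πk) = 0.2513/(2π·0.0483) = 0.8281 m·K/W
ΣR = 3.582×10^-4 + 2.241 + 0.8281 = 3.069 m·K/W
Q' = ΔT/ΣR = (128 °C − 13.7 °C)/3.069 = 37.24 W/m
From the inner boundary to the fibreglass batt/cellular glass interface, ΣR_partial = 2.241 m·K/W.
T_interface = T_in − Q'·ΣR_partial = 128 °C − (37.24)(2.241) = 44.5 °C

T = 44.5 °C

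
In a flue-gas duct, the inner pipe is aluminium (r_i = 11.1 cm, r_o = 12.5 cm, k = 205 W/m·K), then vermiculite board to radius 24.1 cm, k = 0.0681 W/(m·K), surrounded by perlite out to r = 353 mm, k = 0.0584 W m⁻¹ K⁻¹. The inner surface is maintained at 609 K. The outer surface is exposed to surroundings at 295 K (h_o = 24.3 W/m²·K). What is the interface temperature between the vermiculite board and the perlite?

T = 423 K

Series thermal resistances, inner to outer:
  R'_aluminium = ln(0.125/0.111)/(2πk) = 0.1188/(2π·205) = 9.222×10^-5 m·K/W
  R'_vermiculite board = ln(0.241/0.125)/(2πk) = 0.6565/(2π·0.0681) = 1.534 m·K/W
  R'_perlite = ln(0.353/0.241)/(2πk) = 0.3817/(2π·0.0584) = 1.040 m·K/W
  R'_conv,out = 1/(2πr h) = 1/(2π·0.353·24.3) = 0.01855 m·K/W
ΣR = 9.222×10^-5 + 1.534 + 1.040 + 0.01855 = 2.593 m·K/W
Q' = ΔT/ΣR = (609 K − 295 K)/2.593 = 121.1 W/m
From the inner boundary to the vermiculite board/perlite interface, ΣR_partial = 1.534 m·K/W.
T_interface = T_in − Q'·ΣR_partial = 609 K − (121.1)(1.534) = 423 K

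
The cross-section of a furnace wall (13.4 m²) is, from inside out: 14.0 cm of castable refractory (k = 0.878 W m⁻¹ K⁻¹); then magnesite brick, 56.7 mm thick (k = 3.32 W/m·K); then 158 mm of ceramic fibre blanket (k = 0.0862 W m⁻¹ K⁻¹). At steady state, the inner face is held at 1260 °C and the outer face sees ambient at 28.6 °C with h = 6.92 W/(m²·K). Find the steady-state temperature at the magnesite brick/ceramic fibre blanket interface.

T = 1159 °C

Treat each layer as a resistance in series:
  R_castable refractory = L/(kA) = 0.140/(0.878·13.4) = 0.01190 K/W
  R_magnesite brick = L/(kA) = 0.0567/(3.32·13.4) = 0.001275 K/W
  R_ceramic fibre blanket = L/(kA) = 0.158/(0.0862·13.4) = 0.1368 K/W
  R_conv,out = 1/(hA) = 1/(6.92·13.4) = 0.01078 K/W
ΣR = 0.01190 + 0.001275 + 0.1368 + 0.01078 = 0.1608 K/W
Q = ΔT/ΣR = (1260 °C − 28.6 °C)/0.1608 = 7658 W
From the inner boundary to the magnesite brick/ceramic fibre blanket interface, ΣR_partial = 0.01318 K/W.
T_interface = T_in − Q·ΣR_partial = 1260 °C − (7658)(0.01318) = 1159 °C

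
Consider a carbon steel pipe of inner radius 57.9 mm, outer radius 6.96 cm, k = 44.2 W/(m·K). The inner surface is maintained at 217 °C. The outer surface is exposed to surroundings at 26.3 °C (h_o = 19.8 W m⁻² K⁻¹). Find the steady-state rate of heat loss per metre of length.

Resistance network (inner→outer):
  R'_carbon steel = ln(0.0696/0.0579)/(2πk) = 0.1840/(2π·44.2) = 6.627×10^-4 m·K/W
  R'_conv,out = 1/(2πr h) = 1/(2π·0.0696·19.8) = 0.1155 m·K/W
ΣR = 6.627×10^-4 + 0.1155 = 0.1162 m·K/W
Q' = ΔT/ΣR = (217 °C − 26.3 °C)/0.1162 = 1640 W/m

Q' = 1640 W/m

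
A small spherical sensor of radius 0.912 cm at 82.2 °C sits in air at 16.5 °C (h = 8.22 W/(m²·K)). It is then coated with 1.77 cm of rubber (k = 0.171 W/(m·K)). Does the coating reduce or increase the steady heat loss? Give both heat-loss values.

increases: 0.564 → 1.39 W

Critical radius for a sphere: r_cr = 2k/h = 0.0416 m = 4.16 cm.
Outer radius after coating: r₂ = 0.00912 + 0.0177 = 0.02682 m.
Since r₁ < r_cr and r₂ ≤ r_cr, the coating moves toward the maximum at r_cr — heat loss rises.
Bare: R = 1/(4πr₁²h) = 116.4 K/W; Q = 65.7/116.4 = 0.564 W.
Coated: R = R_cond + R_conv = 47.13 K/W; Q = 65.7/47.13 = 1.39 W.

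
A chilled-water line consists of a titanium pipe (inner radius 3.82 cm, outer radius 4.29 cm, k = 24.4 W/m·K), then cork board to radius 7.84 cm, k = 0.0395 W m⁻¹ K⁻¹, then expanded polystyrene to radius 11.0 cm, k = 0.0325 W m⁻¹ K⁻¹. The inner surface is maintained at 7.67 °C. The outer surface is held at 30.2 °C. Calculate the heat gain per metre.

Q' = 5.51 W/m

Treat each layer as a resistance in series:
  R'_titanium = ln(0.0429/0.0382)/(2πk) = 0.1160/(2π·24.4) = 7.569×10^-4 m·K/W
  R'_cork board = ln(0.0784/0.0429)/(2πk) = 0.6030/(2π·0.0395) = 2.429 m·K/W
  R'_expanded polystyrene = ln(0.110/0.0784)/(2πk) = 0.3387/(2π·0.0325) = 1.658 m·K/W
ΣR = 7.569×10^-4 + 2.429 + 1.658 = 4.088 m·K/W
Q' = ΔT/ΣR = (7.67 °C − 30.2 °C)/4.088 = -5.51 W/m
(Negative Q' ⇒ heat flows inward; heat gain = 5.51 W/m.)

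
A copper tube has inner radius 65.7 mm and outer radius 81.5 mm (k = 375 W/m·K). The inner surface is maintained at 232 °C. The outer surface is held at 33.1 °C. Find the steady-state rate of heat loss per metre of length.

Q' = 2170 kW/m

Q' = 2πk·ΔT/ln(r₂/r₁) = 2π × 375 × 198.9 / ln(0.0815/0.0657) = 2.17×10^6 W/m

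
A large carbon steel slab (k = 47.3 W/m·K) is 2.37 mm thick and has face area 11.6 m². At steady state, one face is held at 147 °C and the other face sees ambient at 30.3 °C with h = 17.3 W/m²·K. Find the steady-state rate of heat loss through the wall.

Q = 23.4 kW

Resistance network (inner→outer):
  R_carbon steel = L/(kA) = 0.00237/(47.3·11.6) = 4.319×10^-6 K/W
  R_conv,out = 1/(hA) = 1/(17.3·11.6) = 0.004983 K/W
ΣR = 4.319×10^-6 + 0.004983 = 0.004987 K/W
Q = ΔT/ΣR = (147 °C − 30.3 °C)/0.004987 = 23400 W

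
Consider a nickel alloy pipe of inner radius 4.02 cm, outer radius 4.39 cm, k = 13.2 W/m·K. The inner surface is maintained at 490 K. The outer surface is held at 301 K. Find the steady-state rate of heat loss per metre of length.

Q' = 178 kW/m

Q' = 2πk·ΔT/ln(r₂/r₁) = 2π × 13.2 × 189 / ln(0.0439/0.0402) = 1.78×10^5 W/m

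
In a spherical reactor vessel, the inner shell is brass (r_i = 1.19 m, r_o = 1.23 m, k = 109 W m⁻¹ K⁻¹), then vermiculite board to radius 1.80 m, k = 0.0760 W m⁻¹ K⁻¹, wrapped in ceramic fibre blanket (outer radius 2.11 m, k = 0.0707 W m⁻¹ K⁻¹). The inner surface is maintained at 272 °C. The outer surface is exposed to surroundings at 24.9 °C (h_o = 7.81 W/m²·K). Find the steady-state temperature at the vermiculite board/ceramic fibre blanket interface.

Series thermal resistances, inner to outer:
  R_brass = (1/1.19 − 1/1.23)/(4πk) = 0.02733/(4π·109) = 1.995×10^-5 K/W
  R_vermiculite board = (1/1.23 − 1/1.80)/(4πk) = 0.2575/(4π·0.0760) = 0.2696 K/W
  R_ceramic fibre blanket = (1/1.80 − 1/2.11)/(4πk) = 0.08162/(4π·0.0707) = 0.09187 K/W
  R_conv,out = 1/(4πr²h) = 1/(4π·2.11²·7.81) = 0.002289 K/W
ΣR = 1.995×10^-5 + 0.2696 + 0.09187 + 0.002289 = 0.3638 K/W
Q = ΔT/ΣR = (272 °C − 24.9 °C)/0.3638 = 679.2 W
From the inner boundary to the vermiculite board/ceramic fibre blanket interface, ΣR_partial = 0.2696 K/W.
T_interface = T_in − Q·ΣR_partial = 272 °C − (679.2)(0.2696) = 88.9 °C

T = 88.9 °C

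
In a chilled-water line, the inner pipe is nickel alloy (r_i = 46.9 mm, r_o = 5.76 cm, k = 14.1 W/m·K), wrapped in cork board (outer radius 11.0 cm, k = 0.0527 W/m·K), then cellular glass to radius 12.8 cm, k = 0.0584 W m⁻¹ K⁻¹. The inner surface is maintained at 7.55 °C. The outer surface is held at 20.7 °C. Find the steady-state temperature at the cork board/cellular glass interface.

T = 18.4 °C

Resistance network (inner→outer):
  R'_nickel alloy = ln(0.0576/0.0469)/(2πk) = 0.2055/(2π·14.1) = 0.002320 m·K/W
  R'_cork board = ln(0.110/0.0576)/(2πk) = 0.6470/(2π·0.0527) = 1.954 m·K/W
  R'_cellular glass = ln(0.128/0.110)/(2πk) = 0.1515/(2π·0.0584) = 0.4130 m·K/W
ΣR = 0.002320 + 1.954 + 0.4130 = 2.369 m·K/W
Q' = ΔT/ΣR = (7.55 °C − 20.7 °C)/2.369 = -5.551 W/m
From the inner boundary to the cork board/cellular glass interface, ΣR_partial = 1.956 m·K/W.
T_interface = T_in − Q'·ΣR_partial = 7.55 °C − (-5.551)(1.956) = 18.4 °C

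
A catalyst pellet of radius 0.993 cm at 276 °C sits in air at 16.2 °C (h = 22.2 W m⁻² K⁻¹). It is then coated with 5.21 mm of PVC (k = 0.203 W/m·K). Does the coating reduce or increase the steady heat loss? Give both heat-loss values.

Critical radius for a sphere: r_cr = 2k/h = 0.0183 m = 1.83 cm.
Outer radius after coating: r₂ = 0.00993 + 0.00521 = 0.01514 m.
Since r₁ < r_cr and r₂ ≤ r_cr, the coating moves toward the maximum at r_cr — heat loss rises.
Bare: R = 1/(4πr₁²h) = 36.35 K/W; Q = 259.8/36.35 = 7.15 W.
Coated: R = R_cond + R_conv = 29.22 K/W; Q = 259.8/29.22 = 8.89 W.

increases: 7.15 → 8.89 W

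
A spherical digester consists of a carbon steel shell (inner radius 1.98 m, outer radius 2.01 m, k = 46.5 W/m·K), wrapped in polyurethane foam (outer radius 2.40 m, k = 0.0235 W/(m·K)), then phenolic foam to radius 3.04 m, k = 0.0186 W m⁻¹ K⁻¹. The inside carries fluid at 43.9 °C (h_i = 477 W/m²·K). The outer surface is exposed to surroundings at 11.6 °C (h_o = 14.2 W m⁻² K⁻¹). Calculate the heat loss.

Resistance network (inner→outer):
  R_conv,in = 1/(4πr²h) = 1/(4π·1.98²·477) = 4.255×10^-5 K/W
  R_carbon steel = (1/1.98 − 1/2.01)/(4πk) = 0.007538/(4π·46.5) = 1.290×10^-5 K/W
  R_polyurethane foam = (1/2.01 − 1/2.40)/(4πk) = 0.08085/(4π·0.0235) = 0.2738 K/W
  R_phenolic foam = (1/2.40 − 1/3.04)/(4πk) = 0.08772/(4π·0.0186) = 0.3753 K/W
  R_conv,out = 1/(4πr²h) = 1/(4π·3.04²·14.2) = 6.064×10^-4 K/W
ΣR = 4.255×10^-5 + 1.290×10^-5 + 0.2738 + 0.3753 + 6.064×10^-4 = 0.6498 K/W
Q = ΔT/ΣR = (43.9 °C − 11.6 °C)/0.6498 = 49.7 W

Q = 49.7 W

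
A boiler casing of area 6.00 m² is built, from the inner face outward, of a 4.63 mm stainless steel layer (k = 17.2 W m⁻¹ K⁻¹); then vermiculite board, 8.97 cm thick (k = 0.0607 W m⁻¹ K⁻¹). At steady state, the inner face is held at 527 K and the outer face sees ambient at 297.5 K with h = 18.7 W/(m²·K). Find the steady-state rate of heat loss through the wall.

Resistance network (inner→outer):
  R_stainless steel = L/(kA) = 0.00463/(17.2·6.00) = 4.486×10^-5 K/W
  R_vermiculite board = L/(kA) = 0.0897/(0.0607·6.00) = 0.2463 K/W
  R_conv,out = 1/(hA) = 1/(18.7·6.00) = 0.008913 K/W
ΣR = 4.486×10^-5 + 0.2463 + 0.008913 = 0.2553 K/W
Q = ΔT/ΣR = (527 K − 297.5 K)/0.2553 = 899 W

Q = 899 W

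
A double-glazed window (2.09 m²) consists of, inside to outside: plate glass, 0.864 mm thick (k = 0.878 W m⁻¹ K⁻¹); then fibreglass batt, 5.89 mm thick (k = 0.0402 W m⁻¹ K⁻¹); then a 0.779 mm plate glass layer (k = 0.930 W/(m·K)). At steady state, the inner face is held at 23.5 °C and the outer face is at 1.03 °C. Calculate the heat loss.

Series thermal resistances, inner to outer:
  R_plate glass = L/(kA) = 8.64×10^-4/(0.878·2.09) = 4.708×10^-4 K/W
  R_fibreglass batt = L/(kA) = 0.00589/(0.0402·2.09) = 0.07010 K/W
  R_plate glass = L/(kA) = 7.79×10^-4/(0.930·2.09) = 4.008×10^-4 K/W
ΣR = 4.708×10^-4 + 0.07010 + 4.008×10^-4 = 0.07097 K/W
Q = ΔT/ΣR = (23.5 °C − 1.03 °C)/0.07097 = 317 W

Q = 317 W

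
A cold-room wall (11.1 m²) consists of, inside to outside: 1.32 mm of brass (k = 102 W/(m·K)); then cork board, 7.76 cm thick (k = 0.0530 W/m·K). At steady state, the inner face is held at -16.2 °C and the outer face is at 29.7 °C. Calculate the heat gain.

Resistance network (inner→outer):
  R_brass = L/(kA) = 0.00132/(102·11.1) = 1.166×10^-6 K/W
  R_cork board = L/(kA) = 0.0776/(0.0530·11.1) = 0.1319 K/W
ΣR = 1.166×10^-6 + 0.1319 = 0.1319 K/W
Q = ΔT/ΣR = (-16.2 °C − 29.7 °C)/0.1319 = -348 W
(Negative Q ⇒ heat flows inward; heat gain = 348 W.)

Q = 348 W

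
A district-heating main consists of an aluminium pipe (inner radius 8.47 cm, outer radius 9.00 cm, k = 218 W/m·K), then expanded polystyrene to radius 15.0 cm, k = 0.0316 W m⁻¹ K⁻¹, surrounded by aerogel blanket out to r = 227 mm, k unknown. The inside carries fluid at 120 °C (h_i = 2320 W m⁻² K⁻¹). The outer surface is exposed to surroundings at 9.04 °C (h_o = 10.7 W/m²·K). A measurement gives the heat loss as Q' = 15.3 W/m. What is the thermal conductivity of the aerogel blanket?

ΣR = ΔT/Q' = |120 − 9.04|/15.3 = 7.252 m·K/W
Known resistances:
  R'_conv,in = 1/(2πr h) = 1/(2π·0.0847·2320) = 8.099×10^-4 m·K/W
  R'_aluminium = ln(0.0900/0.0847)/(2πk) = 0.06069/(2π·218) = 4.431×10^-5 m·K/W
  R'_expanded polystyrene = ln(0.150/0.0900)/(2πk) = 0.5108/(2π·0.0316) = 2.573 m·K/W
  R'_conv,out = 1/(2πr h) = 1/(2π·0.227·10.7) = 0.06553 m·K/W
R_aerogel blanket = ΣR − ΣR_known = 7.252 − 2.639 = 4.613 m·K/W
ln(r₂/r₁)/(2πk) = 4.613 ⇒ k = 0.4143/(2π·4.613) = 0.0143 W/m·K

k = 0.0143 W/m·K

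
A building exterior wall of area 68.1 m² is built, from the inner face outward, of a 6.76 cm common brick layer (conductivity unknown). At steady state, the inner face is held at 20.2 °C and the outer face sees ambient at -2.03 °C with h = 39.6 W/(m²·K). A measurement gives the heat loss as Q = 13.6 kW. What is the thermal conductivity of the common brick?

ΣR = ΔT/Q = |20.2 − -2.03|/13600 = 0.001635 K/W
Known resistances:
  R_conv,out = 1/(hA) = 1/(39.6·68.1) = 3.708×10^-4 K/W
R_common brick = ΣR − ΣR_known = 0.001635 − 3.708×10^-4 = 0.001264 K/W
L/(kA) = 0.001264 ⇒ k = 0.0676/(0.001264·68.1) = 0.785 W/m·K

k = 0.785 W/m·K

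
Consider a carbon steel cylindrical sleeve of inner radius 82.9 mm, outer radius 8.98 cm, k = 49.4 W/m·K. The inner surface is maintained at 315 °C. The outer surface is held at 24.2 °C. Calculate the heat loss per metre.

Q' = 2πk·ΔT/ln(r₂/r₁) = 2π × 49.4 × 290.8 / ln(0.0898/0.0829) = 1.13×10^6 W/m

Q' = 1130 kW/m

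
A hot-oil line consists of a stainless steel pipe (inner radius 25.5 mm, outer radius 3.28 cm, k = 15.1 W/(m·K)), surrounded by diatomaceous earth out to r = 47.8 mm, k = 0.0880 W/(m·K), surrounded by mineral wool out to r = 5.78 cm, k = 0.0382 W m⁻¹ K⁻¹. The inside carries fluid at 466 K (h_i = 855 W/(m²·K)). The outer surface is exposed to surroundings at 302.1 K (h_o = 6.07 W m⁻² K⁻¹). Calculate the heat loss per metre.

Treat each layer as a resistance in series:
  R'_conv,in = 1/(2πr h) = 1/(2π·0.0255·855) = 0.007300 m·K/W
  R'_stainless steel = ln(0.0328/0.0255)/(2πk) = 0.2518/(2π·15.1) = 0.002653 m·K/W
  R'_diatomaceous earth = ln(0.0478/0.0328)/(2πk) = 0.3766/(2π·0.0880) = 0.6811 m·K/W
  R'_mineral wool = ln(0.0578/0.0478)/(2πk) = 0.1900/(2π·0.0382) = 0.7915 m·K/W
  R'_conv,out = 1/(2πr h) = 1/(2π·0.0578·6.07) = 0.4536 m·K/W
ΣR = 0.007300 + 0.002653 + 0.6811 + 0.7915 + 0.4536 = 1.936 m·K/W
Q' = ΔT/ΣR = (466 K − 302.1 K)/1.936 = 84.7 W/m

Q' = 84.7 W/m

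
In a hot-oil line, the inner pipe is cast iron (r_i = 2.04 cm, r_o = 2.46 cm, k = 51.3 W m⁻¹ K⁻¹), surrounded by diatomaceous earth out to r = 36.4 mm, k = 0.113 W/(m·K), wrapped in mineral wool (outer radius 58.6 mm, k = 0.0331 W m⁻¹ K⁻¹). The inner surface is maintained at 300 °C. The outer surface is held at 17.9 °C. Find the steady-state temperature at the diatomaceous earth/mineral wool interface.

T = 245 °C

Series thermal resistances, inner to outer:
  R'_cast iron = ln(0.0246/0.0204)/(2πk) = 0.1872/(2π·51.3) = 5.808×10^-4 m·K/W
  R'_diatomaceous earth = ln(0.0364/0.0246)/(2πk) = 0.3918/(2π·0.113) = 0.5519 m·K/W
  R'_mineral wool = ln(0.0586/0.0364)/(2πk) = 0.4762/(2π·0.0331) = 2.290 m·K/W
ΣR = 5.808×10^-4 + 0.5519 + 2.290 = 2.842 m·K/W
Q' = ΔT/ΣR = (300 °C − 17.9 °C)/2.842 = 99.26 W/m
From the inner boundary to the diatomaceous earth/mineral wool interface, ΣR_partial = 0.5525 m·K/W.
T_interface = T_in − Q'·ΣR_partial = 300 °C − (99.26)(0.5525) = 245 °C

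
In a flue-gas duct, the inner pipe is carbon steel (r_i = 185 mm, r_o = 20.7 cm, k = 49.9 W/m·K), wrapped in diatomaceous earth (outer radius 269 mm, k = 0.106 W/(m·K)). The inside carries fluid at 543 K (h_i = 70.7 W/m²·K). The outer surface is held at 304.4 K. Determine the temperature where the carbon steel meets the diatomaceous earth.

Resistance network (inner→outer):
  R'_conv,in = 1/(2πr h) = 1/(2π·0.185·70.7) = 0.01217 m·K/W
  R'_carbon steel = ln(0.207/0.185)/(2πk) = 0.1124/(2π·49.9) = 3.584×10^-4 m·K/W
  R'_diatomaceous earth = ln(0.269/0.207)/(2πk) = 0.2620/(2π·0.106) = 0.3934 m·K/W
ΣR = 0.01217 + 3.584×10^-4 + 0.3934 = 0.4059 m·K/W
Q' = ΔT/ΣR = (543 K − 304.4 K)/0.4059 = 587.8 W/m
From the inner boundary to the carbon steel/diatomaceous earth interface, ΣR_partial = 0.01253 m·K/W.
T_interface = T_in − Q'·ΣR_partial = 543 K − (587.8)(0.01253) = 536 K

T = 536 K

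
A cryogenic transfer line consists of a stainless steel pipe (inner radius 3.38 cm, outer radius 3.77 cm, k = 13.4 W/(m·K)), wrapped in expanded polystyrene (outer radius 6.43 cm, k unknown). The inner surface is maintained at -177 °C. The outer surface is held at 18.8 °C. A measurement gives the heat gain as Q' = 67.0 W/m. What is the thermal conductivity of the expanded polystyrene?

ΣR = ΔT/Q' = |-177 − 18.8|/67.0 = 2.922 m·K/W
Known resistances:
  R'_stainless steel = ln(0.0377/0.0338)/(2πk) = 0.1092/(2π·13.4) = 0.001297 m·K/W
R_expanded polystyrene = ΣR − ΣR_known = 2.922 − 0.001297 = 2.921 m·K/W
ln(r₂/r₁)/(2πk) = 2.921 ⇒ k = 0.5339/(2π·2.921) = 0.0291 W/m·K

k = 0.0291 W/m·K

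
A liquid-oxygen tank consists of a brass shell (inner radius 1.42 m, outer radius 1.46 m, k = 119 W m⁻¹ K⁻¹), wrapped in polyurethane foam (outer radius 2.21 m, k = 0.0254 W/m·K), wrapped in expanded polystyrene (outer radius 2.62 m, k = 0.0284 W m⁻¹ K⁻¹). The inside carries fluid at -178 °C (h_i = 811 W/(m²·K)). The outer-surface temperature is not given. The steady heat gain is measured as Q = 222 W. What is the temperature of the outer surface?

Series resistances:
  R_conv,in = 1/(4πr²h) = 1/(4π·1.42²·811) = 4.866×10^-5 K/W
  R_brass = (1/1.42 − 1/1.46)/(4πk) = 0.01929/(4π·119) = 1.290×10^-5 K/W
  R_polyurethane foam = (1/1.46 − 1/2.21)/(4πk) = 0.2324/(4π·0.0254) = 0.7282 K/W
  R_expanded polystyrene = (1/2.21 − 1/2.62)/(4πk) = 0.07081/(4π·0.0284) = 0.1984 K/W
ΣR = 0.9267 K/W
ΔT = Q·ΣR = 222 × 0.9267 = 205.7 K
Heat flows inward, so T_out = T_in + ΔT = -178 + 205.7 = 27.7 °C

T_out = 27.7 °C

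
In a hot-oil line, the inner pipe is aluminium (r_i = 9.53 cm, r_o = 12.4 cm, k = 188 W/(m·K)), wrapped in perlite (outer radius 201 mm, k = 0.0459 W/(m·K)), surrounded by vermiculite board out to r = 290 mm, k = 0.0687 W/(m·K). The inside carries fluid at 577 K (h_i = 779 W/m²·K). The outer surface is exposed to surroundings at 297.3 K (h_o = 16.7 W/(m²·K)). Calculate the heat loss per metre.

Q' = 109 W/m

Treat each layer as a resistance in series:
  R'_conv,in = 1/(2πr h) = 1/(2π·0.0953·779) = 0.002144 m·K/W
  R'_aluminium = ln(0.124/0.0953)/(2πk) = 0.2633/(2π·188) = 2.229×10^-4 m·K/W
  R'_perlite = ln(0.201/0.124)/(2πk) = 0.4830/(2π·0.0459) = 1.675 m·K/W
  R'_vermiculite board = ln(0.290/0.201)/(2πk) = 0.3666/(2π·0.0687) = 0.8492 m·K/W
  R'_conv,out = 1/(2πr h) = 1/(2π·0.290·16.7) = 0.03286 m·K/W
ΣR = 0.002144 + 2.229×10^-4 + 1.675 + 0.8492 + 0.03286 = 2.559 m·K/W
Q' = ΔT/ΣR = (577 K − 297.3 K)/2.559 = 109 W/m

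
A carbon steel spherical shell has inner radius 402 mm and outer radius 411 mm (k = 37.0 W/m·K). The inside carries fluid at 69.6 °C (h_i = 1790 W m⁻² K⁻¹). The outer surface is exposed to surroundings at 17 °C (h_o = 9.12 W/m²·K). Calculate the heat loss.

Q = 1010 W

Treat each layer as a resistance in series:
  R_conv,in = 1/(4πr²h) = 1/(4π·0.402²·1790) = 2.751×10^-4 K/W
  R_carbon steel = (1/0.402 − 1/0.411)/(4πk) = 0.05447/(4π·37.0) = 1.172×10^-4 K/W
  R_conv,out = 1/(4πr²h) = 1/(4π·0.411²·9.12) = 0.05165 K/W
ΣR = 2.751×10^-4 + 1.172×10^-4 + 0.05165 = 0.05204 K/W
Q = ΔT/ΣR = (69.6 °C − 17 °C)/0.05204 = 1010 W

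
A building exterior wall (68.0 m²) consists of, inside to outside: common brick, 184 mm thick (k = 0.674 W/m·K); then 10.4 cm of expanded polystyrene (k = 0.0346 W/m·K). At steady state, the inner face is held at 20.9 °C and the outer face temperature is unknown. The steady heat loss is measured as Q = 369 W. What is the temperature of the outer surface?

Sum the resistances:
  R_common brick = L/(kA) = 0.184/(0.674·68.0) = 0.004015 K/W
  R_expanded polystyrene = L/(kA) = 0.104/(0.0346·68.0) = 0.04420 K/W
ΣR = 0.04822 K/W
ΔT = Q·ΣR = 369 × 0.04822 = 17.79 K
Heat flows outward, so T_out = T_in − ΔT = 20.9 − 17.79 = 3.11 °C

T_out = 3.11 °C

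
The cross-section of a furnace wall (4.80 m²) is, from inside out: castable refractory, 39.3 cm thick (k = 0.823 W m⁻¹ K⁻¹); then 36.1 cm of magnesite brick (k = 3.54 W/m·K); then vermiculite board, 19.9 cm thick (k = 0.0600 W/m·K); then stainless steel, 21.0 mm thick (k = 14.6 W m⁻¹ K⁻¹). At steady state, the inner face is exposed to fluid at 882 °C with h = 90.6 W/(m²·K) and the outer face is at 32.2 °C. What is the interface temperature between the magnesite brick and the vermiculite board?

T = 754 °C

Series thermal resistances, inner to outer:
  R_conv,in = 1/(hA) = 1/(90.6·4.80) = 0.002299 K/W
  R_castable refractory = L/(kA) = 0.393/(0.823·4.80) = 0.09948 K/W
  R_magnesite brick = L/(kA) = 0.361/(3.54·4.80) = 0.02125 K/W
  R_vermiculite board = L/(kA) = 0.199/(0.0600·4.80) = 0.6910 K/W
  R_stainless steel = L/(kA) = 0.0210/(14.6·4.80) = 2.997×10^-4 K/W
ΣR = 0.002299 + 0.09948 + 0.02125 + 0.6910 + 2.997×10^-4 = 0.8143 K/W
Q = ΔT/ΣR = (882 °C − 32.2 °C)/0.8143 = 1044 W
From the inner boundary to the magnesite brick/vermiculite board interface, ΣR_partial = 0.1230 K/W.
T_interface = T_in − Q·ΣR_partial = 882 °C − (1044)(0.1230) = 754 °C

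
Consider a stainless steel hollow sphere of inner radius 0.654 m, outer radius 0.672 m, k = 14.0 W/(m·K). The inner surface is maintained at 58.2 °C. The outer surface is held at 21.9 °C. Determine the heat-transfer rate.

Q = 1.56×10^5 W

Q = 4πk·ΔT/(1/r₁ − 1/r₂) = 4π × 14.0 × 36.3 / (1/0.654 − 1/0.672) = 1.56×10^5 W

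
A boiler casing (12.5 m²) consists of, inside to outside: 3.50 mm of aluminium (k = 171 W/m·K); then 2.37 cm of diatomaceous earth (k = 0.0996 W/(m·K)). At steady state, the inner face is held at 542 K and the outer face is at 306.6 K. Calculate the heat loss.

Q = 12400 W

Resistance network (inner→outer):
  R_aluminium = L/(kA) = 0.00350/(171·12.5) = 1.637×10^-6 K/W
  R_diatomaceous earth = L/(kA) = 0.0237/(0.0996·12.5) = 0.01904 K/W
ΣR = 1.637×10^-6 + 0.01904 = 0.01904 K/W
Q = ΔT/ΣR = (542 K − 306.6 K)/0.01904 = 12400 W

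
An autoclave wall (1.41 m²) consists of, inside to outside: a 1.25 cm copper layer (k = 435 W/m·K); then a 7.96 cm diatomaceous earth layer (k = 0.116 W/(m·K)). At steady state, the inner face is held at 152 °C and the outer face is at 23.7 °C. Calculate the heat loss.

Q = 264 W

Series thermal resistances, inner to outer:
  R_copper = L/(kA) = 0.0125/(435·1.41) = 2.038×10^-5 K/W
  R_diatomaceous earth = L/(kA) = 0.0796/(0.116·1.41) = 0.4867 K/W
ΣR = 2.038×10^-5 + 0.4867 = 0.4867 K/W
Q = ΔT/ΣR = (152 °C − 23.7 °C)/0.4867 = 264 W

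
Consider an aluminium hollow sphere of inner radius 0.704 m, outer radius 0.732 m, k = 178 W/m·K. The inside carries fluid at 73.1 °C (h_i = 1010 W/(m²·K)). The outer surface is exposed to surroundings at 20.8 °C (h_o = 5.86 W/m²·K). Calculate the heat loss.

Q = 2.05 kW

Resistance network (inner→outer):
  R_conv,in = 1/(4πr²h) = 1/(4π·0.704²·1010) = 1.590×10^-4 K/W
  R_aluminium = (1/0.704 − 1/0.732)/(4πk) = 0.05433/(4π·178) = 2.429×10^-5 K/W
  R_conv,out = 1/(4πr²h) = 1/(4π·0.732²·5.86) = 0.02534 K/W
ΣR = 1.590×10^-4 + 2.429×10^-5 + 0.02534 = 0.02552 K/W
Q = ΔT/ΣR = (73.1 °C − 20.8 °C)/0.02552 = 2050 W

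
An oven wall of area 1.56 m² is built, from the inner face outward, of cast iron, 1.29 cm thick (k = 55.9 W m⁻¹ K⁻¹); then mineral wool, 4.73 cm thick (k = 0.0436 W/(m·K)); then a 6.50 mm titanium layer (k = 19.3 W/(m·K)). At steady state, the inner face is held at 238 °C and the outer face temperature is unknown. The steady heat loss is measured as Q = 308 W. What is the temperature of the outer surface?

T_out = 23.7 °C

Sum the resistances:
  R_cast iron = L/(kA) = 0.0129/(55.9·1.56) = 1.479×10^-4 K/W
  R_mineral wool = L/(kA) = 0.0473/(0.0436·1.56) = 0.6954 K/W
  R_titanium = L/(kA) = 0.00650/(19.3·1.56) = 2.159×10^-4 K/W
ΣR = 0.6958 K/W
ΔT = Q·ΣR = 308 × 0.6958 = 214.3 K
Heat flows outward, so T_out = T_in − ΔT = 238 − 214.3 = 23.7 °C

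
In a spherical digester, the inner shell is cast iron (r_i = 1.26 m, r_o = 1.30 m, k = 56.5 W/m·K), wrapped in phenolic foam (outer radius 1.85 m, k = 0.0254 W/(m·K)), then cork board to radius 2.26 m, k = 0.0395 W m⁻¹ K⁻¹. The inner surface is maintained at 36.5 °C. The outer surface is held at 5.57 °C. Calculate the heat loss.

Series thermal resistances, inner to outer:
  R_cast iron = (1/1.26 − 1/1.30)/(4πk) = 0.02442/(4π·56.5) = 3.439×10^-5 K/W
  R_phenolic foam = (1/1.30 − 1/1.85)/(4πk) = 0.2287/(4π·0.0254) = 0.7165 K/W
  R_cork board = (1/1.85 − 1/2.26)/(4πk) = 0.09806/(4π·0.0395) = 0.1976 K/W
ΣR = 3.439×10^-5 + 0.7165 + 0.1976 = 0.9141 K/W
Q = ΔT/ΣR = (36.5 °C − 5.57 °C)/0.9141 = 33.8 W

Q = 33.8 W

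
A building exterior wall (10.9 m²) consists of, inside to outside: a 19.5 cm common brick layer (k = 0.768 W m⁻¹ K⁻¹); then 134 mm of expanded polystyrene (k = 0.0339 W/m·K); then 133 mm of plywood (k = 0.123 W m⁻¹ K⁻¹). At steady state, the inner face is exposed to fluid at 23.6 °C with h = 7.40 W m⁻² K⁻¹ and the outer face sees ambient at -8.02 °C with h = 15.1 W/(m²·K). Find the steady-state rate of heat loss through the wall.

Q = 62.8 W

Treat each layer as a resistance in series:
  R_conv,in = 1/(hA) = 1/(7.40·10.9) = 0.01240 K/W
  R_common brick = L/(kA) = 0.195/(0.768·10.9) = 0.02329 K/W
  R_expanded polystyrene = L/(kA) = 0.134/(0.0339·10.9) = 0.3626 K/W
  R_plywood = L/(kA) = 0.133/(0.123·10.9) = 0.09920 K/W
  R_conv,out = 1/(hA) = 1/(15.1·10.9) = 0.006076 K/W
ΣR = 0.01240 + 0.02329 + 0.3626 + 0.09920 + 0.006076 = 0.5036 K/W
Q = ΔT/ΣR = (23.6 °C − -8.02 °C)/0.5036 = 62.8 W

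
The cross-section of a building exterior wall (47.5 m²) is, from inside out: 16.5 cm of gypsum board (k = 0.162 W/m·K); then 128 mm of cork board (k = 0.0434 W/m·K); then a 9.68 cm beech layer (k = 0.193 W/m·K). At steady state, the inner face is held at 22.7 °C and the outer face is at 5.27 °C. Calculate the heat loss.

Series thermal resistances, inner to outer:
  R_gypsum board = L/(kA) = 0.165/(0.162·47.5) = 0.02144 K/W
  R_cork board = L/(kA) = 0.128/(0.0434·47.5) = 0.06209 K/W
  R_beech = L/(kA) = 0.0968/(0.193·47.5) = 0.01056 K/W
ΣR = 0.02144 + 0.06209 + 0.01056 = 0.09409 K/W
Q = ΔT/ΣR = (22.7 °C − 5.27 °C)/0.09409 = 185 W

Q = 185 W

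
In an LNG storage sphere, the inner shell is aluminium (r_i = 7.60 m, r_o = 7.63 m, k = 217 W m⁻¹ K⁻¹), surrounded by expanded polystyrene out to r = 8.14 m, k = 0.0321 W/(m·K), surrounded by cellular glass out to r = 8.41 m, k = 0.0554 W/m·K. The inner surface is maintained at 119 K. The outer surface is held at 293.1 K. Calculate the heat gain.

Series thermal resistances, inner to outer:
  R_aluminium = (1/7.60 − 1/7.63)/(4πk) = 5.173×10^-4/(4π·217) = 1.897×10^-7 K/W
  R_expanded polystyrene = (1/7.63 − 1/8.14)/(4πk) = 0.008211/(4π·0.0321) = 0.02036 K/W
  R_cellular glass = (1/8.14 − 1/8.41)/(4πk) = 0.003944/(4π·0.0554) = 0.005665 K/W
ΣR = 1.897×10^-7 + 0.02036 + 0.005665 = 0.02603 K/W
Q = ΔT/ΣR = (119 K − 293.1 K)/0.02603 = -6690 W
(Negative Q ⇒ heat flows inward; heat gain = 6690 W.)

Q = 6.69 kW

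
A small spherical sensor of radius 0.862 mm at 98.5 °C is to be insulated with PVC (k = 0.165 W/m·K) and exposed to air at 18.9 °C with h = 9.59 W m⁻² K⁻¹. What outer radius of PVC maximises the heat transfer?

For a sphere, r_cr = 2k_ins/h = 2·0.165/9.59 = 0.0344 m = 3.44 cm

r_cr = 3.44 cm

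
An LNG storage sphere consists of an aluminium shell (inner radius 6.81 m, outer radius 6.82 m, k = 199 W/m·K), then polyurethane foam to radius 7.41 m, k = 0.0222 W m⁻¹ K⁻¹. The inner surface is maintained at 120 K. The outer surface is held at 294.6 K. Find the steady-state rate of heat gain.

Q = 4.17 kW

Treat each layer as a resistance in series:
  R_aluminium = (1/6.81 − 1/6.82)/(4πk) = 2.153×10^-4/(4π·199) = 8.610×10^-8 K/W
  R_polyurethane foam = (1/6.82 − 1/7.41)/(4πk) = 0.01167/(4π·0.0222) = 0.04185 K/W
ΣR = 8.610×10^-8 + 0.04185 = 0.04185 K/W
Q = ΔT/ΣR = (120 K − 294.6 K)/0.04185 = -4170 W
(Negative Q ⇒ heat flows inward; heat gain = 4170 W.)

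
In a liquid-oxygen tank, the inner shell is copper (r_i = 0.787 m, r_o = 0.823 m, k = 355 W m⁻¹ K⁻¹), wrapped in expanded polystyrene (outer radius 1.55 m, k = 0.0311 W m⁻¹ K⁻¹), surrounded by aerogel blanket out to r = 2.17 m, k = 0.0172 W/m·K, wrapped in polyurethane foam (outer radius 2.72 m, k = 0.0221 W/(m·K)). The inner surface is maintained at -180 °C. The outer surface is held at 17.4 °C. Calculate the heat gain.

Q = 74.6 W

Resistance network (inner→outer):
  R_copper = (1/0.787 − 1/0.823)/(4πk) = 0.05558/(4π·355) = 1.246×10^-5 K/W
  R_expanded polystyrene = (1/0.823 − 1/1.55)/(4πk) = 0.5699/(4π·0.0311) = 1.458 K/W
  R_aerogel blanket = (1/1.55 − 1/2.17)/(4πk) = 0.1843/(4π·0.0172) = 0.8528 K/W
  R_polyurethane foam = (1/2.17 − 1/2.72)/(4πk) = 0.09318/(4π·0.0221) = 0.3355 K/W
ΣR = 1.246×10^-5 + 1.458 + 0.8528 + 0.3355 = 2.646 K/W
Q = ΔT/ΣR = (-180 °C − 17.4 °C)/2.646 = -74.6 W
(Negative Q ⇒ heat flows inward; heat gain = 74.6 W.)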